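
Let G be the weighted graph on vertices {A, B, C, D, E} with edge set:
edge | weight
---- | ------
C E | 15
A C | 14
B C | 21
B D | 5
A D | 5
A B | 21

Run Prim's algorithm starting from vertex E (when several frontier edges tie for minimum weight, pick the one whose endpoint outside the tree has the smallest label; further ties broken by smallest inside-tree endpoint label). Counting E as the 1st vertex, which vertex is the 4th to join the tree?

D

Prim's algorithm from E:
Step 1: cheapest edge leaving the tree is C E (15); add C.
Step 2: cheapest edge leaving the tree is A C (14); add A.
Step 3: cheapest edge leaving the tree is A D (5); add D.
Step 4: cheapest edge leaving the tree is B D (5); add B.
Vertex order: E, C, A, D, B. The 4th vertex is D.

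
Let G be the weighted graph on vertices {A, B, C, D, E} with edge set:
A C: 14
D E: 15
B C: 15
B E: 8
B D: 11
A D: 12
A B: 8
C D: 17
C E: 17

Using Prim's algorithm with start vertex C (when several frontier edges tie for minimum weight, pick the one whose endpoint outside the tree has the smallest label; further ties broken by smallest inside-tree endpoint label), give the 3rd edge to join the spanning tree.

Prim, starting at C.
Step 1: cheapest edge leaving the tree is A C (14); add A.
Step 2: cheapest edge leaving the tree is A B (8); add B.
Step 3: cheapest edge leaving the tree is B E (8); add E.
Step 4: cheapest edge leaving the tree is B D (11); add D.
The 3rd edge added is B E.

B-E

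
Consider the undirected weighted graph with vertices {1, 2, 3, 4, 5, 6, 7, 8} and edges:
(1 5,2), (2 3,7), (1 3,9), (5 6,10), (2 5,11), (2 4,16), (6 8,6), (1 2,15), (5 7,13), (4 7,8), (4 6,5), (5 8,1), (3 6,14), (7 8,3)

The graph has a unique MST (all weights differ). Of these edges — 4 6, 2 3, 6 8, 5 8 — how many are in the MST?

Sort edges by weight, then run Kruskal:
5 8 (1): add — endpoints in different components.
1 5 (2): add — endpoints in different components.
7 8 (3): add — endpoints in different components.
4 6 (5): add — endpoints in different components.
6 8 (6): add — endpoints in different components.
2 3 (7): add — endpoints in different components.
4 7 (8): skip — 4 and 7 already connected.
1 3 (9): add — endpoints in different components.
MST edge set: {5 8, 1 5, 7 8, 4 6, 6 8, 2 3, 1 3}.
Of the listed edges, {4 6, 2 3, 6 8, 5 8} are in the MST → 4.

4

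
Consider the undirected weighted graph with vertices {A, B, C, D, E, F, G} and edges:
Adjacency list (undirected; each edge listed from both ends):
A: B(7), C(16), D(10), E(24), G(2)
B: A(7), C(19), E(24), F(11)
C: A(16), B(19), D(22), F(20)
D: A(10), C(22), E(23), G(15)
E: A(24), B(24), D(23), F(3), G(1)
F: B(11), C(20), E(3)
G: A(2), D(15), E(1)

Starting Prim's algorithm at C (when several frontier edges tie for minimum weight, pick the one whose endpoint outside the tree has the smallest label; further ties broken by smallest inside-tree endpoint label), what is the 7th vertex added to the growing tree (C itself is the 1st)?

D

Grow the tree from C using Prim:
Step 1: cheapest edge leaving the tree is A-C (16); add A.
Step 2: cheapest edge leaving the tree is A-G (2); add G.
Step 3: cheapest edge leaving the tree is E-G (1); add E.
Step 4: cheapest edge leaving the tree is E-F (3); add F.
Step 5: cheapest edge leaving the tree is A-B (7); add B.
Step 6: cheapest edge leaving the tree is A-D (10); add D.
Vertex order: C, A, G, E, F, B, D. The 7th vertex is D.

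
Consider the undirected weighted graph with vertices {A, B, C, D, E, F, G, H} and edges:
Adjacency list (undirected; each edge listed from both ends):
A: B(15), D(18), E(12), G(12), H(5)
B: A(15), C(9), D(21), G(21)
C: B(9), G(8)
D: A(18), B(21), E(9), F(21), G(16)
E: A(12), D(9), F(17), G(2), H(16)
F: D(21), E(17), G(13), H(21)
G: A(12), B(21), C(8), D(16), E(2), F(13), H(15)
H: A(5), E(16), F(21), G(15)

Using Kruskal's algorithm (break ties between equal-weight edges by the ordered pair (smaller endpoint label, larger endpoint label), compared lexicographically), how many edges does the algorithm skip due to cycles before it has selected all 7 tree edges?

Sort edges by weight, then run Kruskal:
E—G (2): add — endpoints in different components.
A—H (5): add — endpoints in different components.
C—G (8): add — endpoints in different components.
B—C (9): add — endpoints in different components.
D—E (9): add — endpoints in different components.
A—E (12): add — endpoints in different components.
A—G (12): skip — A and G already connected.
F—G (13): add — endpoints in different components.
Edges rejected before the tree was complete: 1.

1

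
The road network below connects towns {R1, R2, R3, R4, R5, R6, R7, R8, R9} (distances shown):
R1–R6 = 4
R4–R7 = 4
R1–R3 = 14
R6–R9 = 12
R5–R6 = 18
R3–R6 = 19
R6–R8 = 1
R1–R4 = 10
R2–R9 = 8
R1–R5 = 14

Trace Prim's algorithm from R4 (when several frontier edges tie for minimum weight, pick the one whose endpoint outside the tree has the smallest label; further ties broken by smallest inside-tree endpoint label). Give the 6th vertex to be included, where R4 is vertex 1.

R9

Prim, starting at R4.
Step 1: cheapest edge leaving the tree is R4–R7 (4); add R7.
Step 2: cheapest edge leaving the tree is R1–R4 (10); add R1.
Step 3: cheapest edge leaving the tree is R1–R6 (4); add R6.
Step 4: cheapest edge leaving the tree is R6–R8 (1); add R8.
Step 5: cheapest edge leaving the tree is R6–R9 (12); add R9.
Step 6: cheapest edge leaving the tree is R2–R9 (8); add R2.
Step 7: cheapest edge leaving the tree is R1–R3 (14); add R3.
Step 8: cheapest edge leaving the tree is R1–R5 (14); add R5.
Vertex order: R4, R7, R1, R6, R8, R9, R2, R3, R5. The 6th vertex is R9.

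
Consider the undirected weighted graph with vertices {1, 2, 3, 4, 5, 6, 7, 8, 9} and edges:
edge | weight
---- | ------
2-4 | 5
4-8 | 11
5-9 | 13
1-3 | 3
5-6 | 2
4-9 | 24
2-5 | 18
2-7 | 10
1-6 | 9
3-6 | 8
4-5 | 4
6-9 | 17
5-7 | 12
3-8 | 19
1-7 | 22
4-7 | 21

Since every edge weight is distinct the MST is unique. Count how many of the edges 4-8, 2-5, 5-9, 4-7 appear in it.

Kruskal's algorithm — process edges by increasing weight (ties by edge label):
5-6 (2): add — endpoints in different components.
1-3 (3): add — endpoints in different components.
4-5 (4): add — endpoints in different components.
2-4 (5): add — endpoints in different components.
3-6 (8): add — endpoints in different components.
1-6 (9): skip — 1 and 6 already connected.
2-7 (10): add — endpoints in different components.
4-8 (11): add — endpoints in different components.
5-7 (12): skip — 5 and 7 already connected.
5-9 (13): add — endpoints in different components.
MST edge set: {5-6, 1-3, 4-5, 2-4, 3-6, 2-7, 4-8, 5-9}.
Of the listed edges, {4-8, 5-9} are in the MST → 2.

2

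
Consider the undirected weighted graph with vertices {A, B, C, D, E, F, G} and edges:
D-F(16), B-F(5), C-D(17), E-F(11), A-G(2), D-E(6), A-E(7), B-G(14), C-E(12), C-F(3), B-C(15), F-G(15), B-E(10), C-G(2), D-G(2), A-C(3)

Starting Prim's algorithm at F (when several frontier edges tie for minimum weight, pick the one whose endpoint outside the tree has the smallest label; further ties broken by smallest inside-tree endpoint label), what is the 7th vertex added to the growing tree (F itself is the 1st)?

Grow the tree from F using Prim:
Step 1: cheapest edge leaving the tree is C-F (3); add C.
Step 2: cheapest edge leaving the tree is C-G (2); add G.
Step 3: cheapest edge leaving the tree is A-G (2); add A.
Step 4: cheapest edge leaving the tree is D-G (2); add D.
Step 5: cheapest edge leaving the tree is B-F (5); add B.
Step 6: cheapest edge leaving the tree is D-E (6); add E.
Vertex order: F, C, G, A, D, B, E. The 7th vertex is E.

E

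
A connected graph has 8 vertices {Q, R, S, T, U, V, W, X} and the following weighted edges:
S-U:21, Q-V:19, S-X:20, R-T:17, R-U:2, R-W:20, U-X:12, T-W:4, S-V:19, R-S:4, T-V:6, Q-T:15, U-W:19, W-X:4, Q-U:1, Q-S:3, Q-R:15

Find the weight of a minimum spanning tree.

32

Kruskal's algorithm — process edges by increasing weight (ties by edge label):
Q-U (1): add — endpoints in different components.
R-U (2): add — endpoints in different components.
Q-S (3): add — endpoints in different components.
R-S (4): skip — S and R already connected.
T-W (4): add — endpoints in different components.
W-X (4): add — endpoints in different components.
T-V (6): add — endpoints in different components.
U-X (12): add — endpoints in different components.
MST edges: Q-U, R-U, Q-S, T-W, W-X, T-V, U-X; total weight 1+2+3+4+4+6+12 = 32.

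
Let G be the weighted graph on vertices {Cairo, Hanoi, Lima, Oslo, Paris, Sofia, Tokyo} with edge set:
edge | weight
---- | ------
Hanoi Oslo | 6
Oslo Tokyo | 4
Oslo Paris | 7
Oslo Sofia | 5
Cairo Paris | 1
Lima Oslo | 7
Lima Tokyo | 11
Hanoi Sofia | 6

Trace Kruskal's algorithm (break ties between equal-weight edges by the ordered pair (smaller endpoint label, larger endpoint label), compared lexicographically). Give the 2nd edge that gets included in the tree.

Kruskal's algorithm — process edges by increasing weight (ties by edge label):
Cairo Paris (1): add — endpoints in different components.
Oslo Tokyo (4): add — endpoints in different components.
Oslo Sofia (5): add — endpoints in different components.
Hanoi Oslo (6): add — endpoints in different components.
Hanoi Sofia (6): skip — Hanoi and Sofia already connected.
Lima Oslo (7): add — endpoints in different components.
Oslo Paris (7): add — endpoints in different components.
The 2nd edge added is Oslo Tokyo.

Oslo-Tokyo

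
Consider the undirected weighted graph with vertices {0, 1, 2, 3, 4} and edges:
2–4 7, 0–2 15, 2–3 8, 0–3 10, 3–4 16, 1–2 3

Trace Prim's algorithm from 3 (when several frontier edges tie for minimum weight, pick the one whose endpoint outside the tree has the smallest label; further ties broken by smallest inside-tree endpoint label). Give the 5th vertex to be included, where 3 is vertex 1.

Grow the tree from 3 using Prim:
Step 1: cheapest edge leaving the tree is 2–3 (8); add 2.
Step 2: cheapest edge leaving the tree is 1–2 (3); add 1.
Step 3: cheapest edge leaving the tree is 2–4 (7); add 4.
Step 4: cheapest edge leaving the tree is 0–3 (10); add 0.
Vertex order: 3, 2, 1, 4, 0. The 5th vertex is 0.

0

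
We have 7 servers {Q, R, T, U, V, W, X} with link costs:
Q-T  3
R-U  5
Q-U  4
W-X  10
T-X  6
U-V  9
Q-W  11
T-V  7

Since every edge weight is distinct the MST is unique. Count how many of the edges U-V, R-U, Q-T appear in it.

2

Sort edges by weight, then run Kruskal:
Q-T (3): add. Components now {U} {Q,T} {V} {W} {X} {R}
Q-U (4): add. Components now {Q,T,U} {V} {W} {X} {R}
R-U (5): add. Components now {Q,R,T,U} {V} {W} {X}
T-X (6): add. Components now {Q,R,T,U,X} {V} {W}
T-V (7): add. Components now {Q,R,T,U,V,X} {W}
U-V (9): skip — U and V already connected.
W-X (10): add. Components now {Q,R,T,U,V,W,X}
MST edge set: {Q-T, Q-U, R-U, T-X, T-V, W-X}.
Of the listed edges, {R-U, Q-T} are in the MST → 2.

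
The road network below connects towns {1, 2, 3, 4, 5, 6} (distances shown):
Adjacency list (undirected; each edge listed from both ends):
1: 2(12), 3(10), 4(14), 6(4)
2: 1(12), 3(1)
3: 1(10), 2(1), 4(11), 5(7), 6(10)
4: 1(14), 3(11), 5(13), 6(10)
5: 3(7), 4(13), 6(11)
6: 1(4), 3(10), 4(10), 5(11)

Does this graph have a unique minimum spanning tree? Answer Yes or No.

No

Kruskal's algorithm — process edges by increasing weight (ties by edge label):
2—3 (1): add. Components now {1} {2,3} {4} {5} {6}
1—6 (4): add. Components now {1,6} {2,3} {4} {5}
3—5 (7): add. Components now {1,6} {2,3,5} {4}
1—3 (10): add. Components now {1,2,3,5,6} {4}
3—6 (10): skip — 3 and 6 already connected.
4—6 (10): add. Components now {1,2,3,4,5,6}
Non-tree edge 3—6 has weight 10, equal to the heaviest edge on its tree cycle — swapping gives another MST of the same weight. Not unique.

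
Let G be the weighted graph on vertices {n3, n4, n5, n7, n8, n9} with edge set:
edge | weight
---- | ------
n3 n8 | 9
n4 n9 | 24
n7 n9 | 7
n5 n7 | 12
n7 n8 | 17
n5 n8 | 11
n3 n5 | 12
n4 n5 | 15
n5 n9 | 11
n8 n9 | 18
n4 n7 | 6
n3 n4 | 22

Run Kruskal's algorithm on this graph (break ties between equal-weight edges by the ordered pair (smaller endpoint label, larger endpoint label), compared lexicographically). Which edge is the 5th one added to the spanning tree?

Sort edges by weight, then run Kruskal:
n4 n7 (6): add. Components now {n5} {n8} {n4,n7} {n3} {n9}
n7 n9 (7): add. Components now {n5} {n8} {n4,n7,n9} {n3}
n3 n8 (9): add. Components now {n5} {n3,n8} {n4,n7,n9}
n5 n8 (11): add. Components now {n3,n5,n8} {n4,n7,n9}
n5 n9 (11): add. Components now {n3,n4,n5,n7,n8,n9}
The 5th edge added is n5 n9.

n5-n9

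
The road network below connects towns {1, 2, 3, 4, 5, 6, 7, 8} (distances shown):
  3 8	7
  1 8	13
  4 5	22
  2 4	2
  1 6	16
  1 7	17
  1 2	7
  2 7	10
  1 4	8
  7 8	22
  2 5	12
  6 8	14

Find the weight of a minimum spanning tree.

65

Kruskal's algorithm — process edges by increasing weight (ties by edge label):
2 4 (2): add — endpoints in different components.
1 2 (7): add — endpoints in different components.
3 8 (7): add — endpoints in different components.
1 4 (8): skip — 1 and 4 already connected.
2 7 (10): add — endpoints in different components.
2 5 (12): add — endpoints in different components.
1 8 (13): add — endpoints in different components.
6 8 (14): add — endpoints in different components.
MST edges: 2 4, 1 2, 3 8, 2 7, 2 5, 1 8, 6 8; total weight 2+7+7+10+12+13+14 = 65.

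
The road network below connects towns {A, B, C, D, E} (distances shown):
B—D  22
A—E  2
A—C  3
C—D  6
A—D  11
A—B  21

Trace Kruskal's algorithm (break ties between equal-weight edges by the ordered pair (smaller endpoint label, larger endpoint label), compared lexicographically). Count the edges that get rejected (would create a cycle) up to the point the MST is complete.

1

Kruskal: consider edges lightest-first.
A—E (2): add. Components now {A,E} {B} {C} {D}
A—C (3): add. Components now {A,C,E} {B} {D}
C—D (6): add. Components now {A,C,D,E} {B}
A—D (11): skip — A and D already connected.
A—B (21): add. Components now {A,B,C,D,E}
Edges rejected before the tree was complete: 1.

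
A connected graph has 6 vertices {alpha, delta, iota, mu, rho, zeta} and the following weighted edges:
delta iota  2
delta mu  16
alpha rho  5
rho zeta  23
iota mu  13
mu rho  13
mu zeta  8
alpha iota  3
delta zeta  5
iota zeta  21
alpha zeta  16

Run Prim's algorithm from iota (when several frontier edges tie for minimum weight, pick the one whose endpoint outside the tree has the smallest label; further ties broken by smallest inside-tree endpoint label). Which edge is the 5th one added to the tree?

mu-zeta

Grow the tree from iota using Prim:
Step 1: cheapest edge leaving the tree is delta iota (2); add delta.
Step 2: cheapest edge leaving the tree is alpha iota (3); add alpha.
Step 3: cheapest edge leaving the tree is alpha rho (5); add rho.
Step 4: cheapest edge leaving the tree is delta zeta (5); add zeta.
Step 5: cheapest edge leaving the tree is mu zeta (8); add mu.
The 5th edge added is mu zeta.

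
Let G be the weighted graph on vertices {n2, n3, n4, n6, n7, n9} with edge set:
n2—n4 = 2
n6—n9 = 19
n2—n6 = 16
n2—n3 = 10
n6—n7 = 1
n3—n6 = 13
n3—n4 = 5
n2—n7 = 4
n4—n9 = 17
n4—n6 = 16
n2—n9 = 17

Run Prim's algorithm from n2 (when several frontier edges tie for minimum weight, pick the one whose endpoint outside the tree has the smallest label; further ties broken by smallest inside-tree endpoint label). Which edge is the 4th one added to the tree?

Prim, starting at n2.
Step 1: cheapest edge leaving the tree is n2—n4 (2); add n4.
Step 2: cheapest edge leaving the tree is n2—n7 (4); add n7.
Step 3: cheapest edge leaving the tree is n6—n7 (1); add n6.
Step 4: cheapest edge leaving the tree is n3—n4 (5); add n3.
Step 5: cheapest edge leaving the tree is n2—n9 (17); add n9.
The 4th edge added is n3—n4.

n3-n4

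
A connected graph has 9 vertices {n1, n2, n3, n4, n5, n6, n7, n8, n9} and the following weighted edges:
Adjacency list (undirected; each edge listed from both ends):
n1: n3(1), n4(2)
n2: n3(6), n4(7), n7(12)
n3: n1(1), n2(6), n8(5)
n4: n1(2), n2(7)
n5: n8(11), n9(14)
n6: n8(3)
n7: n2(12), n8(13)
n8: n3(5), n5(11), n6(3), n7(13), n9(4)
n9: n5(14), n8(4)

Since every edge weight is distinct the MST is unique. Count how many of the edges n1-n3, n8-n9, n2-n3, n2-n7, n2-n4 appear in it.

4

Kruskal: consider edges lightest-first.
n1-n3 (1): add — endpoints in different components.
n1-n4 (2): add — endpoints in different components.
n6-n8 (3): add — endpoints in different components.
n8-n9 (4): add — endpoints in different components.
n3-n8 (5): add — endpoints in different components.
n2-n3 (6): add — endpoints in different components.
n2-n4 (7): skip — n4 and n2 already connected.
n5-n8 (11): add — endpoints in different components.
n2-n7 (12): add — endpoints in different components.
MST edge set: {n1-n3, n1-n4, n6-n8, n8-n9, n3-n8, n2-n3, n5-n8, n2-n7}.
Of the listed edges, {n1-n3, n8-n9, n2-n3, n2-n7} are in the MST → 4.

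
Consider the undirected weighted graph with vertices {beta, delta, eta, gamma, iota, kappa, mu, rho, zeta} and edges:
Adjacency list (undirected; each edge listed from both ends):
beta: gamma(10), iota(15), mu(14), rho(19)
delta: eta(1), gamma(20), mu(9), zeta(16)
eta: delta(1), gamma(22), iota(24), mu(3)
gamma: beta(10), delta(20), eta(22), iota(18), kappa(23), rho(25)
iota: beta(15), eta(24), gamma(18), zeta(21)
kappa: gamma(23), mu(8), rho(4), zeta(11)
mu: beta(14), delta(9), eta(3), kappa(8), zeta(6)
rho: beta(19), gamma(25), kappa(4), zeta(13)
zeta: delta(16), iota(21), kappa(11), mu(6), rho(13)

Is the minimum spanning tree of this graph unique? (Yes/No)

Yes

Sort edges by weight, then run Kruskal:
delta-eta (1): add — endpoints in different components.
eta-mu (3): add — endpoints in different components.
kappa-rho (4): add — endpoints in different components.
mu-zeta (6): add — endpoints in different components.
kappa-mu (8): add — endpoints in different components.
delta-mu (9): skip — delta and mu already connected.
beta-gamma (10): add — endpoints in different components.
kappa-zeta (11): skip — zeta and kappa already connected.
rho-zeta (13): skip — zeta and rho already connected.
beta-mu (14): add — endpoints in different components.
beta-iota (15): add — endpoints in different components.
Every non-tree edge has weight strictly greater than the heaviest edge on the tree path between its endpoints, so the MST is unique.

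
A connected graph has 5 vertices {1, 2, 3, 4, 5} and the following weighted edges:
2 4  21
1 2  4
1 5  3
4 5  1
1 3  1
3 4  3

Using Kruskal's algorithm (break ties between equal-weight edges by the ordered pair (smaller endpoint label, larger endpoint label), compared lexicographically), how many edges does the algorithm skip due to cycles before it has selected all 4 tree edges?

Sort edges by weight, then run Kruskal:
1 3 (1): add — endpoints in different components.
4 5 (1): add — endpoints in different components.
1 5 (3): add — endpoints in different components.
3 4 (3): skip — 3 and 4 already connected.
1 2 (4): add — endpoints in different components.
Edges rejected before the tree was complete: 1.

1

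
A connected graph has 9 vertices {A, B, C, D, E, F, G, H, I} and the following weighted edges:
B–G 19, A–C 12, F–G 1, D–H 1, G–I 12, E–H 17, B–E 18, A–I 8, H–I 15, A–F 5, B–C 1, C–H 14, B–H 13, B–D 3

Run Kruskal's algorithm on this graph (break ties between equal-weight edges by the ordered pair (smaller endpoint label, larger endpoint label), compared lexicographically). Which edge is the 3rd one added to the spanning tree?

F-G

Sort edges by weight, then run Kruskal:
B–C (1): add — endpoints in different components.
D–H (1): add — endpoints in different components.
F–G (1): add — endpoints in different components.
B–D (3): add — endpoints in different components.
A–F (5): add — endpoints in different components.
A–I (8): add — endpoints in different components.
A–C (12): add — endpoints in different components.
G–I (12): skip — G and I already connected.
B–H (13): skip — B and H already connected.
C–H (14): skip — C and H already connected.
H–I (15): skip — H and I already connected.
E–H (17): add — endpoints in different components.
The 3rd edge added is F–G.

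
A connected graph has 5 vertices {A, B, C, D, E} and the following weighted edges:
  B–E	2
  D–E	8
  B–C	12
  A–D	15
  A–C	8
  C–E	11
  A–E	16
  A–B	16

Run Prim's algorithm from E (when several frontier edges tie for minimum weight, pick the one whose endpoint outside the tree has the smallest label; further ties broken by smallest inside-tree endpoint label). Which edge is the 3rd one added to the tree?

C-E

Prim, starting at E.
Step 1: cheapest edge leaving the tree is B–E (2); add B.
Step 2: cheapest edge leaving the tree is D–E (8); add D.
Step 3: cheapest edge leaving the tree is C–E (11); add C.
Step 4: cheapest edge leaving the tree is A–C (8); add A.
The 3rd edge added is C–E.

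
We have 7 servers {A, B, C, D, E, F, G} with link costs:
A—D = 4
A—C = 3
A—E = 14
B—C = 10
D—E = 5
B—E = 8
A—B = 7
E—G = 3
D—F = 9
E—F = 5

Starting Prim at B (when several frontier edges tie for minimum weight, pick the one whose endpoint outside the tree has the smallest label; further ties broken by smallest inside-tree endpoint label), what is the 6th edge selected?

Grow the tree from B using Prim:
Step 1: cheapest edge leaving the tree is A—B (7); add A.
Step 2: cheapest edge leaving the tree is A—C (3); add C.
Step 3: cheapest edge leaving the tree is A—D (4); add D.
Step 4: cheapest edge leaving the tree is D—E (5); add E.
Step 5: cheapest edge leaving the tree is E—G (3); add G.
Step 6: cheapest edge leaving the tree is E—F (5); add F.
The 6th edge added is E—F.

E-F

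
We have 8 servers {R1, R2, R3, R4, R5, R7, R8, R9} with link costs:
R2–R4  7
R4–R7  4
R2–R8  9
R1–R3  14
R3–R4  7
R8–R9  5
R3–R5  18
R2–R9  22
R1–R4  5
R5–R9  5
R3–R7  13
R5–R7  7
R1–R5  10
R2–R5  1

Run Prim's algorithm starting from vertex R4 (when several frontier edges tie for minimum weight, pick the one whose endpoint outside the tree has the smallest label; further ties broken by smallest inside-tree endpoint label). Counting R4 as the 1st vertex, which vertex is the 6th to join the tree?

Grow the tree from R4 using Prim:
Step 1: cheapest edge leaving the tree is R4–R7 (4); add R7.
Step 2: cheapest edge leaving the tree is R1–R4 (5); add R1.
Step 3: cheapest edge leaving the tree is R2–R4 (7); add R2.
Step 4: cheapest edge leaving the tree is R2–R5 (1); add R5.
Step 5: cheapest edge leaving the tree is R5–R9 (5); add R9.
Step 6: cheapest edge leaving the tree is R8–R9 (5); add R8.
Step 7: cheapest edge leaving the tree is R3–R4 (7); add R3.
Vertex order: R4, R7, R1, R2, R5, R9, R8, R3. The 6th vertex is R9.

R9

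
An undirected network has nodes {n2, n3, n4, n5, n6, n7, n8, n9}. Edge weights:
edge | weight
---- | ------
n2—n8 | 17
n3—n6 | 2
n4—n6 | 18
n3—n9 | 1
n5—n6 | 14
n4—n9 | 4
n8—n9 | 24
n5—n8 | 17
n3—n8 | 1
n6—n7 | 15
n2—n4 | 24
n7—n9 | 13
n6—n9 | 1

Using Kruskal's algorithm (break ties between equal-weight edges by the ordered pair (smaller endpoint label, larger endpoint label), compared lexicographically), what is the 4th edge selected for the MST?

Kruskal: consider edges lightest-first.
n3—n8 (1): add — endpoints in different components.
n3—n9 (1): add — endpoints in different components.
n6—n9 (1): add — endpoints in different components.
n3—n6 (2): skip — n6 and n3 already connected.
n4—n9 (4): add — endpoints in different components.
n7—n9 (13): add — endpoints in different components.
n5—n6 (14): add — endpoints in different components.
n6—n7 (15): skip — n6 and n7 already connected.
n2—n8 (17): add — endpoints in different components.
The 4th edge added is n4—n9.

n4-n9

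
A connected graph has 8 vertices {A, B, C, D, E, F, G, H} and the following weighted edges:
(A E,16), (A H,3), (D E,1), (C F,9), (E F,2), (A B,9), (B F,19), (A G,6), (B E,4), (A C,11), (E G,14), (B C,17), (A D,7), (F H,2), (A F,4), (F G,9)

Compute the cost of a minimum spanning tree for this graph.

27

Kruskal's algorithm — process edges by increasing weight (ties by edge label):
D E (1): add — endpoints in different components.
E F (2): add — endpoints in different components.
F H (2): add — endpoints in different components.
A H (3): add — endpoints in different components.
A F (4): skip — A and F already connected.
B E (4): add — endpoints in different components.
A G (6): add — endpoints in different components.
A D (7): skip — A and D already connected.
A B (9): skip — A and B already connected.
C F (9): add — endpoints in different components.
MST edges: D E, E F, F H, A H, B E, A G, C F; total weight 1+2+2+3+4+6+9 = 27.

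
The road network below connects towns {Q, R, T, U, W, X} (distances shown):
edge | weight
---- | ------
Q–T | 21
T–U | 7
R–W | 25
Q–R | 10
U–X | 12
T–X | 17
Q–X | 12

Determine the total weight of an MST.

66

Kruskal: consider edges lightest-first.
T–U (7): add — endpoints in different components.
Q–R (10): add — endpoints in different components.
Q–X (12): add — endpoints in different components.
U–X (12): add — endpoints in different components.
T–X (17): skip — T and X already connected.
Q–T (21): skip — T and Q already connected.
R–W (25): add — endpoints in different components.
MST edges: T–U, Q–R, Q–X, U–X, R–W; total weight 7+10+12+12+25 = 66.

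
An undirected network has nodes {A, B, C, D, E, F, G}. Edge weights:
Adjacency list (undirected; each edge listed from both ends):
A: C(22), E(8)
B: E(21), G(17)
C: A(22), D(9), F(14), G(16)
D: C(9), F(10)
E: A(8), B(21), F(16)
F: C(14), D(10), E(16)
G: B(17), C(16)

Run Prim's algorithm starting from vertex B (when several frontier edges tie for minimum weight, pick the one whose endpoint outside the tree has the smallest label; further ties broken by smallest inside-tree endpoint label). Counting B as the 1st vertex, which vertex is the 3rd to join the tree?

Prim's algorithm from B:
Step 1: frontier [B–G 17, B–E 21] → take B–G (17); add G.
Step 2: frontier [B–E 21, C–G 16] → take C–G (16); add C.
Step 3: frontier [B–E 21, C–D 9, C–F 14, A–C 22] → take C–D (9); add D.
Step 4: frontier [B–E 21, C–F 14, A–C 22, D–F 10] → take D–F (10); add F.
Step 5: frontier [B–E 21, A–C 22, E–F 16] → take E–F (16); add E.
Step 6: frontier [A–C 22, A–E 8] → take A–E (8); add A.
Vertex order: B, G, C, D, F, E, A. The 3rd vertex is C.

C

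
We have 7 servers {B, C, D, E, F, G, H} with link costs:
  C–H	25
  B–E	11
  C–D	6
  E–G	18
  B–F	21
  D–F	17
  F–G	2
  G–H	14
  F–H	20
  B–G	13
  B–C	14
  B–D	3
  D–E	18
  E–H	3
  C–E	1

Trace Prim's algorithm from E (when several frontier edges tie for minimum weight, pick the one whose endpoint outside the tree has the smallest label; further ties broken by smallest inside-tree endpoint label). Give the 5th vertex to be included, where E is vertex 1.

B

Prim, starting at E.
Step 1: cheapest edge leaving the tree is C–E (1); add C.
Step 2: cheapest edge leaving the tree is E–H (3); add H.
Step 3: cheapest edge leaving the tree is C–D (6); add D.
Step 4: cheapest edge leaving the tree is B–D (3); add B.
Step 5: cheapest edge leaving the tree is B–G (13); add G.
Step 6: cheapest edge leaving the tree is F–G (2); add F.
Vertex order: E, C, H, D, B, G, F. The 5th vertex is B.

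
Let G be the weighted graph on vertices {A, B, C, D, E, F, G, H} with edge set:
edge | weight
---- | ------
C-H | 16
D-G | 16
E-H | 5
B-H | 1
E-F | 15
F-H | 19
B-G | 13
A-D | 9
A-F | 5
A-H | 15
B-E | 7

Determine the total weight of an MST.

64

Kruskal: consider edges lightest-first.
B-H (1): add — endpoints in different components.
A-F (5): add — endpoints in different components.
E-H (5): add — endpoints in different components.
B-E (7): skip — B and E already connected.
A-D (9): add — endpoints in different components.
B-G (13): add — endpoints in different components.
A-H (15): add — endpoints in different components.
E-F (15): skip — E and F already connected.
C-H (16): add — endpoints in different components.
MST edges: B-H, A-F, E-H, A-D, B-G, A-H, C-H; total weight 1+5+5+9+13+15+16 = 64.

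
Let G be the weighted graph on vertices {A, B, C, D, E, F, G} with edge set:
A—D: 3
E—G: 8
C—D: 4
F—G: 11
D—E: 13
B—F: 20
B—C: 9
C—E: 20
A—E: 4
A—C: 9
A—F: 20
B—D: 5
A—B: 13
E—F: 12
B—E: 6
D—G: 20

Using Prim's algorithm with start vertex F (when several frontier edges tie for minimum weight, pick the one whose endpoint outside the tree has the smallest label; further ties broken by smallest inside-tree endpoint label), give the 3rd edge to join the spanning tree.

Prim, starting at F.
Step 1: cheapest edge leaving the tree is F—G (11); add G.
Step 2: cheapest edge leaving the tree is E—G (8); add E.
Step 3: cheapest edge leaving the tree is A—E (4); add A.
Step 4: cheapest edge leaving the tree is A—D (3); add D.
Step 5: cheapest edge leaving the tree is C—D (4); add C.
Step 6: cheapest edge leaving the tree is B—D (5); add B.
The 3rd edge added is A—E.

A-E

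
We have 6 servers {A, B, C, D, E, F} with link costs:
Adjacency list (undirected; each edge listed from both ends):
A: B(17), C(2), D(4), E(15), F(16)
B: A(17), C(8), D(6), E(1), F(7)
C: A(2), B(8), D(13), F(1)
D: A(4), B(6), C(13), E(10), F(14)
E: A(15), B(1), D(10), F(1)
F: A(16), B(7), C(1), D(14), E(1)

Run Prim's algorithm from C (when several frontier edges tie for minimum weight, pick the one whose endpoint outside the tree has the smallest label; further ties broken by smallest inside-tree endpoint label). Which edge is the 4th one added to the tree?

Grow the tree from C using Prim:
Step 1: cheapest edge leaving the tree is C–F (1); add F.
Step 2: cheapest edge leaving the tree is E–F (1); add E.
Step 3: cheapest edge leaving the tree is B–E (1); add B.
Step 4: cheapest edge leaving the tree is A–C (2); add A.
Step 5: cheapest edge leaving the tree is A–D (4); add D.
The 4th edge added is A–C.

A-C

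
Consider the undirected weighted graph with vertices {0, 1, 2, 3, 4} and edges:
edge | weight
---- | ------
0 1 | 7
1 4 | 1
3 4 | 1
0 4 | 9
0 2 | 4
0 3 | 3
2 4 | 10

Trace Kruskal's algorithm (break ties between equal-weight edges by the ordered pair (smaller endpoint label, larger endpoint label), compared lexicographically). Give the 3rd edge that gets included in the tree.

Sort edges by weight, then run Kruskal:
1 4 (1): add — endpoints in different components.
3 4 (1): add — endpoints in different components.
0 3 (3): add — endpoints in different components.
0 2 (4): add — endpoints in different components.
The 3rd edge added is 0 3.

0-3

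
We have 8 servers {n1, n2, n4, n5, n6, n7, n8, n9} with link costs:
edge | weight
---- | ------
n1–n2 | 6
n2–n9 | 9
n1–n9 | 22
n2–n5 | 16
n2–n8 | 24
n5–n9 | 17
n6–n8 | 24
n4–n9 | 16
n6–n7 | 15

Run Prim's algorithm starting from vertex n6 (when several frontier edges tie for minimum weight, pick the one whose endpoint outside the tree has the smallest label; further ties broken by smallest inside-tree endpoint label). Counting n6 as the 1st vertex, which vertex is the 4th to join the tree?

Grow the tree from n6 using Prim:
Step 1: cheapest edge leaving the tree is n6–n7 (15); add n7.
Step 2: cheapest edge leaving the tree is n6–n8 (24); add n8.
Step 3: cheapest edge leaving the tree is n2–n8 (24); add n2.
Step 4: cheapest edge leaving the tree is n1–n2 (6); add n1.
Step 5: cheapest edge leaving the tree is n2–n9 (9); add n9.
Step 6: cheapest edge leaving the tree is n4–n9 (16); add n4.
Step 7: cheapest edge leaving the tree is n2–n5 (16); add n5.
Vertex order: n6, n7, n8, n2, n1, n9, n4, n5. The 4th vertex is n2.

n2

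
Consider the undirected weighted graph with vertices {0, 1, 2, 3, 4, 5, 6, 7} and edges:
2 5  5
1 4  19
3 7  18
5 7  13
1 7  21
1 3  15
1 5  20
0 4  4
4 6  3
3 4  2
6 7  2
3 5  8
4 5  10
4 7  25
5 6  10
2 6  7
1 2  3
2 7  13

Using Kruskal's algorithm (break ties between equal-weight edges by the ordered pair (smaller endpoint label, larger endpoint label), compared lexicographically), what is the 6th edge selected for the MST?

2-5

Kruskal's algorithm — process edges by increasing weight (ties by edge label):
3 4 (2): add — endpoints in different components.
6 7 (2): add — endpoints in different components.
1 2 (3): add — endpoints in different components.
4 6 (3): add — endpoints in different components.
0 4 (4): add — endpoints in different components.
2 5 (5): add — endpoints in different components.
2 6 (7): add — endpoints in different components.
The 6th edge added is 2 5.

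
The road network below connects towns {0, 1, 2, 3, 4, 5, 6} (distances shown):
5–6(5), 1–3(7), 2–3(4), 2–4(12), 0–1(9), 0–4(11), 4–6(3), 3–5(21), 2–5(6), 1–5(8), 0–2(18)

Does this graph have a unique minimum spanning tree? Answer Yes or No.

Yes

Sort edges by weight, then run Kruskal:
4–6 (3): add. Components now {0} {1} {2} {3} {4,6} {5}
2–3 (4): add. Components now {0} {1} {2,3} {4,6} {5}
5–6 (5): add. Components now {0} {1} {2,3} {4,5,6}
2–5 (6): add. Components now {0} {1} {2,3,4,5,6}
1–3 (7): add. Components now {0} {1,2,3,4,5,6}
1–5 (8): skip — 1 and 5 already connected.
0–1 (9): add. Components now {0,1,2,3,4,5,6}
Every non-tree edge has weight strictly greater than the heaviest edge on the tree path between its endpoints, so the MST is unique.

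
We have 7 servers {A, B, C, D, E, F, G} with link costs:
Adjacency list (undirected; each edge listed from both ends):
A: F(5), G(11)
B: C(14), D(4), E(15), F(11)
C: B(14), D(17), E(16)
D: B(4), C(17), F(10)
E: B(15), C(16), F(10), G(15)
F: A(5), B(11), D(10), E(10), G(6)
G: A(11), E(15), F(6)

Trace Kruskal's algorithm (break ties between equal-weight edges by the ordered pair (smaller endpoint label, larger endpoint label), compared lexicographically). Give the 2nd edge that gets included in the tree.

A-F

Kruskal: consider edges lightest-first.
B D (4): add. Components now {A} {B,D} {C} {E} {F} {G}
A F (5): add. Components now {A,F} {B,D} {C} {E} {G}
F G (6): add. Components now {A,F,G} {B,D} {C} {E}
D F (10): add. Components now {A,B,D,F,G} {C} {E}
E F (10): add. Components now {A,B,D,E,F,G} {C}
A G (11): skip — A and G already connected.
B F (11): skip — B and F already connected.
B C (14): add. Components now {A,B,C,D,E,F,G}
The 2nd edge added is A F.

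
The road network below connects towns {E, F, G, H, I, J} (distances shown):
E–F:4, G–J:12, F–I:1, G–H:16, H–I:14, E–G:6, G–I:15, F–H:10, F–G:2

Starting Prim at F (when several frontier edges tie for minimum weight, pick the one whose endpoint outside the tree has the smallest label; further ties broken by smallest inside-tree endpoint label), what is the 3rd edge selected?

Prim, starting at F.
Step 1: frontier [F–I 1, F–G 2, E–F 4, F–H 10] → take F–I (1); add I.
Step 2: frontier [F–G 2, E–F 4, F–H 10, H–I 14, G–I 15] → take F–G (2); add G.
Step 3: frontier [E–F 4, F–H 10, E–G 6, G–J 12, G–H 16, H–I 14] → take E–F (4); add E.
Step 4: frontier [F–H 10, G–J 12, G–H 16, H–I 14] → take F–H (10); add H.
Step 5: frontier [G–J 12] → take G–J (12); add J.
The 3rd edge added is E–F.

E-F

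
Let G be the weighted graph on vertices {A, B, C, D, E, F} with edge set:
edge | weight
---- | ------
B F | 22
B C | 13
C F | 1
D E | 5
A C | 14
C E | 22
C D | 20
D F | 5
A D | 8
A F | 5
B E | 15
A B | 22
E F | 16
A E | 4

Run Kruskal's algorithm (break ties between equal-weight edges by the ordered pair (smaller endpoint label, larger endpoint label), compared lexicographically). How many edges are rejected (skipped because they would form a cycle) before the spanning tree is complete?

2

Kruskal: consider edges lightest-first.
C F (1): add. Components now {A} {B} {C,F} {D} {E}
A E (4): add. Components now {A,E} {B} {C,F} {D}
A F (5): add. Components now {A,C,E,F} {B} {D}
D E (5): add. Components now {A,C,D,E,F} {B}
D F (5): skip — D and F already connected.
A D (8): skip — A and D already connected.
B C (13): add. Components now {A,B,C,D,E,F}
Edges rejected before the tree was complete: 2.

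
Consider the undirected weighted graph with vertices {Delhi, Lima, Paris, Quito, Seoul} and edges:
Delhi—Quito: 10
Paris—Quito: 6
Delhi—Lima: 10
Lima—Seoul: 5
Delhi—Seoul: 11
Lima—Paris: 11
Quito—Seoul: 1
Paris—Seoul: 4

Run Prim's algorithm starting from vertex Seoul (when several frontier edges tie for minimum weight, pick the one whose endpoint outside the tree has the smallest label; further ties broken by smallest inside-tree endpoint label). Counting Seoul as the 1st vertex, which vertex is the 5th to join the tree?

Grow the tree from Seoul using Prim:
Step 1: frontier [Quito—Seoul 1, Paris—Seoul 4, Lima—Seoul 5, Delhi—Seoul 11] → take Quito—Seoul (1); add Quito.
Step 2: frontier [Paris—Quito 6, Delhi—Quito 10, Paris—Seoul 4, Lima—Seoul 5, Delhi—Seoul 11] → take Paris—Seoul (4); add Paris.
Step 3: frontier [Lima—Paris 11, Delhi—Quito 10, Lima—Seoul 5, Delhi—Seoul 11] → take Lima—Seoul (5); add Lima.
Step 4: frontier [Delhi—Lima 10, Delhi—Quito 10, Delhi—Seoul 11] → take Delhi—Lima (10); add Delhi.
Vertex order: Seoul, Quito, Paris, Lima, Delhi. The 5th vertex is Delhi.

Delhi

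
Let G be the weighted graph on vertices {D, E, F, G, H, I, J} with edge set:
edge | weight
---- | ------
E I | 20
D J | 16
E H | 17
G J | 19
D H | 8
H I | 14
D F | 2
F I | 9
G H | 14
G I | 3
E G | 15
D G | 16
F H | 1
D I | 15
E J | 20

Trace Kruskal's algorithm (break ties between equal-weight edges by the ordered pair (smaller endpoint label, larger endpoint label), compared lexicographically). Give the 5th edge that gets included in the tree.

E-G

Sort edges by weight, then run Kruskal:
F H (1): add. Components now {D} {E} {F,H} {G} {I} {J}
D F (2): add. Components now {D,F,H} {E} {G} {I} {J}
G I (3): add. Components now {D,F,H} {E} {G,I} {J}
D H (8): skip — D and H already connected.
F I (9): add. Components now {D,F,G,H,I} {E} {J}
G H (14): skip — G and H already connected.
H I (14): skip — H and I already connected.
D I (15): skip — D and I already connected.
E G (15): add. Components now {D,E,F,G,H,I} {J}
D G (16): skip — D and G already connected.
D J (16): add. Components now {D,E,F,G,H,I,J}
The 5th edge added is E G.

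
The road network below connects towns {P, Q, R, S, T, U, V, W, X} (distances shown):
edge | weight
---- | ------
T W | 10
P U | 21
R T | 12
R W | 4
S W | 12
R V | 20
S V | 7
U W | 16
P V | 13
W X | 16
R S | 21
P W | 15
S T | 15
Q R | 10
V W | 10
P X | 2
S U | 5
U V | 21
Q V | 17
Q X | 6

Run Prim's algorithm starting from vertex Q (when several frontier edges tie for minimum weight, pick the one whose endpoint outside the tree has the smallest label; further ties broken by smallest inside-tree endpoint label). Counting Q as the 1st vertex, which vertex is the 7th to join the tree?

Grow the tree from Q using Prim:
Step 1: cheapest edge leaving the tree is Q X (6); add X.
Step 2: cheapest edge leaving the tree is P X (2); add P.
Step 3: cheapest edge leaving the tree is Q R (10); add R.
Step 4: cheapest edge leaving the tree is R W (4); add W.
Step 5: cheapest edge leaving the tree is T W (10); add T.
Step 6: cheapest edge leaving the tree is V W (10); add V.
Step 7: cheapest edge leaving the tree is S V (7); add S.
Step 8: cheapest edge leaving the tree is S U (5); add U.
Vertex order: Q, X, P, R, W, T, V, S, U. The 7th vertex is V.

V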